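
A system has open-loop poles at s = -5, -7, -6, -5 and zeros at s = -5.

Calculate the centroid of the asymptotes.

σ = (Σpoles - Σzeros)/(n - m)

σ = (Σpoles - Σzeros)/(n - m) = (-23 - (-5))/(4 - 1) = -18/3 = -6.0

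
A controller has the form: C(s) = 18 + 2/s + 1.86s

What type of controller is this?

This is a Proportional-Integral-Derivative (PID) controller.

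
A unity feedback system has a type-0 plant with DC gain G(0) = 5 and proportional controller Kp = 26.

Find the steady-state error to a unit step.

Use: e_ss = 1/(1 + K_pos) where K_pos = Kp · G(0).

K_pos = Kp · G(0) = 26 × 5 = 130. e_ss = 1/(1 + 130) = 0.0076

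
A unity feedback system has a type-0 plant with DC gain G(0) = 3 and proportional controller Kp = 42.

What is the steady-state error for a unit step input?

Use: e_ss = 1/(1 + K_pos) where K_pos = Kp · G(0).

K_pos = Kp · G(0) = 42 × 3 = 126. e_ss = 1/(1 + 126) = 0.0079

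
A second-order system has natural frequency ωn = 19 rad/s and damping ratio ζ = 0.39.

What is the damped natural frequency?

ωd = ωn√(1 - ζ²) = 19√(1 - 0.39²) = 17.5 rad/s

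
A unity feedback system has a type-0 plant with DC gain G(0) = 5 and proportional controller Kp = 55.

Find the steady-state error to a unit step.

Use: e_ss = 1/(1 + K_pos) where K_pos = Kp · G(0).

K_pos = Kp · G(0) = 55 × 5 = 275. e_ss = 1/(1 + 275) = 0.0036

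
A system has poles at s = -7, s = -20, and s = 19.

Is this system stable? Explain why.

Pole(s) at s = 19 are not in the left half-plane. System is unstable.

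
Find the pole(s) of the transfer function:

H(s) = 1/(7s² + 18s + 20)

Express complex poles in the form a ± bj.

Discriminant = 18² - 4×7×20 = 324 - 560 = -236 < 0, so the poles are a complex conjugate pair s = (-18 ± j√236)/(2×7). Real part = -18/(2×7) = -18/14 ≈ -1.2857; imaginary part = ±√236/(2×7) ≈ 1.0973. Poles: s = -1.2857 ± 1.0973j.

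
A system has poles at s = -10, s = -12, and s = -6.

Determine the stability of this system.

All poles are in the left half-plane. System is stable.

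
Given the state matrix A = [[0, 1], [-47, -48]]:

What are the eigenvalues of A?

det(A - λI) = λ² - (-48)λ + 47 = (λ - (-1))(λ - (-47)). Eigenvalues: -1, -47.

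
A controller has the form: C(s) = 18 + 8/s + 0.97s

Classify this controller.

This is a Proportional-Integral-Derivative (PID) controller.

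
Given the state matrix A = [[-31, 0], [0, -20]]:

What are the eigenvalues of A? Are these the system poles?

For diagonal matrix, eigenvalues are diagonal entries: λ₁ = -31, λ₂ = -20. Eigenvalues of A = system poles.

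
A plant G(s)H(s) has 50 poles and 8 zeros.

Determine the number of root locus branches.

Root locus has n branches where n = number of poles = 50.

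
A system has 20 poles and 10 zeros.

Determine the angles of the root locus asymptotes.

n - m = 20 - 10 = 10. Angles: θk = (2k + 1)·180°/10 = 18°, 54°, 90°, 126°, 162°, 198°, 234°, 270°, 306°, 342°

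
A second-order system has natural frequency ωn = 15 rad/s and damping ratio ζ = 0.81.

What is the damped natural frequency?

ωd = ωn√(1 - ζ²) = 15√(1 - 0.81²) = 8.8 rad/s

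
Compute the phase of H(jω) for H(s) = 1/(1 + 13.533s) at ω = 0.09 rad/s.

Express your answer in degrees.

Phase = -arctan(ωτ) = -arctan(0.09 × 13.533) = -50.6°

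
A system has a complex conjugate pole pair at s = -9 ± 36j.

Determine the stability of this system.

Real part of poles is -9 (< 0, left half-plane). Stable.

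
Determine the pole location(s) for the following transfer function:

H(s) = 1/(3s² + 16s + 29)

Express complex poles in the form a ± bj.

Discriminant = 16² - 4×3×29 = 256 - 348 = -92 < 0, so the poles are a complex conjugate pair s = (-16 ± j√92)/(2×3). Real part = -16/(2×3) = -16/6 ≈ -2.6667; imaginary part = ±√92/(2×3) ≈ 1.5986. Poles: s = -2.6667 ± 1.5986j.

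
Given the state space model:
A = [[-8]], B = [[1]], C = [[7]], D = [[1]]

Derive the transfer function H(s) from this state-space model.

(sI - A)⁻¹ = 1/(s + 8). H(s) = 7×1/(s + 8) + 1 = (s + 15)/(s + 8).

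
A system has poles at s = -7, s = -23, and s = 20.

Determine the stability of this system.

Pole(s) at s = 20 are not in the left half-plane. System is unstable.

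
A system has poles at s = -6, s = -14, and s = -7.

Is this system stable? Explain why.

All poles are in the left half-plane. System is stable.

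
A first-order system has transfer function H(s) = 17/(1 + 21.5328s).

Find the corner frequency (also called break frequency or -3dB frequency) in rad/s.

Corner frequency = 1/τ = 1/21.5328 = 0.046 rad/s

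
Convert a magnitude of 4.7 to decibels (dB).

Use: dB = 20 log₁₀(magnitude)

dB = 20 log₁₀(4.7) = 13.4 dB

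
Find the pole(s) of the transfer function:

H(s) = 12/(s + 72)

Pole is where denominator = 0: s + 72 = 0, so s = -72.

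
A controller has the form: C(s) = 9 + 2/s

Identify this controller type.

This is a Proportional-Integral (PI) controller.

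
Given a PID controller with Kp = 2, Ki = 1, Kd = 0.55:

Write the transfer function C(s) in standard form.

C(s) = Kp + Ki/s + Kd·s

Substituting values: C(s) = 2 + 1/s + 0.55s = (0.55s² + 2s + 1)/s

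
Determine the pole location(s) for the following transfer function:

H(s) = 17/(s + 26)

Pole is where denominator = 0: s + 26 = 0, so s = -26.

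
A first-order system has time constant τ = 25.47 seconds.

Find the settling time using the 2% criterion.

For first-order system, 2% settling time ≈ 4τ = 4 × 25.47 = 101.88 s.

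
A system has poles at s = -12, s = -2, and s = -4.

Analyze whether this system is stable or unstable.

All poles are in the left half-plane. System is stable.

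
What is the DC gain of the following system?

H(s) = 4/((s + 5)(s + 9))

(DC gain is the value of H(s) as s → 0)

DC gain = H(0) = 4/(5 × 9) = 4/45 = 0.0889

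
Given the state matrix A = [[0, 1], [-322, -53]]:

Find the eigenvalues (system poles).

det(A - λI) = λ² - (-53)λ + 322 = (λ - (-7))(λ - (-46)). Eigenvalues: -7, -46.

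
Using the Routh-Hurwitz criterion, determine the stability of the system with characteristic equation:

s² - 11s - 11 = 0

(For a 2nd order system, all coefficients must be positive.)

Coefficients: 1, -11, -11. b=-11, c=-11 not positive, so system is unstable.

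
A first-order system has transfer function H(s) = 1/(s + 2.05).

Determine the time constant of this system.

For H(s) = 1/(s + 1/τ), the pole is at -1/τ = -2.05, so τ = 1/2.05 = 0.4878 s.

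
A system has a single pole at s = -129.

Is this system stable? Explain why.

Pole at s = -129 is in the left half-plane. Stable.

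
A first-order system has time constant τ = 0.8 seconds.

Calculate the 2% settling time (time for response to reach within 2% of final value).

For first-order system, 2% settling time ≈ 4τ = 4 × 0.8 = 3.2 s.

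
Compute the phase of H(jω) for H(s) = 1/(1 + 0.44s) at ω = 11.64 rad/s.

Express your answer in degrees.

Phase = -arctan(ωτ) = -arctan(11.64 × 0.44) = -79.0°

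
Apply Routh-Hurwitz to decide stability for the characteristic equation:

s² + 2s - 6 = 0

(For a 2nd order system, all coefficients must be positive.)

Coefficients: 1, 2, -6. c=-6 not positive, so system is unstable.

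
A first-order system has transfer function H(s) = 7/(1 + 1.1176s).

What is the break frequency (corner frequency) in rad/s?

Corner frequency = 1/τ = 1/1.1176 = 0.895 rad/s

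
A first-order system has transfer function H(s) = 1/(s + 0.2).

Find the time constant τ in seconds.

For H(s) = 1/(s + 1/τ), the pole is at -1/τ = -0.2, so τ = 1/0.2 = 5 s.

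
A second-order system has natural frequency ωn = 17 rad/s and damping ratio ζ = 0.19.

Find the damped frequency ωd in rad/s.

ωd = ωn√(1 - ζ²) = 17√(1 - 0.19²) = 16.69 rad/s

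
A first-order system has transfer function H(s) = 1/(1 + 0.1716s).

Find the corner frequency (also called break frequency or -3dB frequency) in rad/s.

Corner frequency = 1/τ = 1/0.1716 = 5.828 rad/s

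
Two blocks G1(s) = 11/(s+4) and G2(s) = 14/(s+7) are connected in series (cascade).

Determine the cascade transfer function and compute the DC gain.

Series: multiply transfer functions. G_eq = 11/(s+4) × 14/(s+7) = 154/((s+4)(s+7)). DC gain = 154/(4×7) = 5.5.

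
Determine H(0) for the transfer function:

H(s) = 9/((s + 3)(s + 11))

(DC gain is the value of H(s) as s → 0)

DC gain = H(0) = 9/(3 × 11) = 9/33 = 0.2727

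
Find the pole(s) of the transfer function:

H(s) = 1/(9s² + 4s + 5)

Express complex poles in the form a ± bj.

Discriminant = 4² - 4×9×5 = 16 - 180 = -164 < 0, so the poles are a complex conjugate pair s = (-4 ± j√164)/(2×9). Real part = -4/(2×9) = -4/18 ≈ -0.2222; imaginary part = ±√164/(2×9) ≈ 0.7115. Poles: s = -0.2222 ± 0.7115j.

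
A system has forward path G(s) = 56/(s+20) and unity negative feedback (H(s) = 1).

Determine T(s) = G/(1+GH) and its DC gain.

T(s) = G/(1+GH) = [56/(s+20)] / [1 + 56/(s+20)] = 56/(s+20+56) = 56/(s+76). DC gain = 56/76 = 0.7368.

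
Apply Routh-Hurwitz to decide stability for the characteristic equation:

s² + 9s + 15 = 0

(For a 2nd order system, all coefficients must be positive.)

Coefficients: 1, 9, 15. All positive, so system is stable.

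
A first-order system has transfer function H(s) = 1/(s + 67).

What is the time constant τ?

For H(s) = 1/(s + 1/τ), the pole is at -1/τ = -67, so τ = 1/67 = 0.0149 s.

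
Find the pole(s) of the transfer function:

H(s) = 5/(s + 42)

Pole is where denominator = 0: s + 42 = 0, so s = -42.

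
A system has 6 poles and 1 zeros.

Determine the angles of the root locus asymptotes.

n - m = 6 - 1 = 5. Angles: θk = (2k + 1)·180°/5 = 36°, 108°, 180°, 252°, 324°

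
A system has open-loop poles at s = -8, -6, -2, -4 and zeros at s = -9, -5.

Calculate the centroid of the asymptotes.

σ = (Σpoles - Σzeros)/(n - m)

σ = (Σpoles - Σzeros)/(n - m) = (-20 - (-14))/(4 - 2) = -6/2 = -3.0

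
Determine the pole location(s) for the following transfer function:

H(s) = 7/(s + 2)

Pole is where denominator = 0: s + 2 = 0, so s = -2.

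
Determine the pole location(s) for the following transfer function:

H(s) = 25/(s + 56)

Pole is where denominator = 0: s + 56 = 0, so s = -56.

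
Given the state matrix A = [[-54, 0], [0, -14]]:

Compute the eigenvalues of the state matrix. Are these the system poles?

For diagonal matrix, eigenvalues are diagonal entries: λ₁ = -54, λ₂ = -14. Eigenvalues of A = system poles.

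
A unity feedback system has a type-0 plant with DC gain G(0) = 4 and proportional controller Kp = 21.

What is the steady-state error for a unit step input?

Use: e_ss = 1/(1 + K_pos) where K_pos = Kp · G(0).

K_pos = Kp · G(0) = 21 × 4 = 84. e_ss = 1/(1 + 84) = 0.0118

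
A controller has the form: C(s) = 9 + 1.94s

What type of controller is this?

This is a Proportional-Derivative (PD) controller.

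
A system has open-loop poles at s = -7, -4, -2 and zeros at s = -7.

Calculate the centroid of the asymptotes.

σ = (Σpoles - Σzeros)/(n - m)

σ = (Σpoles - Σzeros)/(n - m) = (-13 - (-7))/(3 - 1) = -6/2 = -3.0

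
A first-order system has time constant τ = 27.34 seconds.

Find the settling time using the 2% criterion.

For first-order system, 2% settling time ≈ 4τ = 4 × 27.34 = 109.36 s.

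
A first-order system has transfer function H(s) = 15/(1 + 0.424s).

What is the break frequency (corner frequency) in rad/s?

Corner frequency = 1/τ = 1/0.424 = 2.358 rad/s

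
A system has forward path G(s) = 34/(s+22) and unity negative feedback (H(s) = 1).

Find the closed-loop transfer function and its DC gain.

T(s) = G/(1+GH) = [34/(s+22)] / [1 + 34/(s+22)] = 34/(s+22+34) = 34/(s+56). DC gain = 34/56 = 0.6071.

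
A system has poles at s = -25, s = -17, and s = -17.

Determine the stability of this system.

All poles are in the left half-plane. System is stable.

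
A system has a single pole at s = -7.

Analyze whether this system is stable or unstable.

Pole at s = -7 is in the left half-plane. Stable.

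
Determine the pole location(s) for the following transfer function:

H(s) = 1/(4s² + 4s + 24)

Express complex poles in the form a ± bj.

Discriminant = 4² - 4×4×24 = 16 - 384 = -368 < 0, so the poles are a complex conjugate pair s = (-4 ± j√368)/(2×4). Real part = -4/(2×4) = -4/8 = -0.5; imaginary part = ±√368/(2×4) ≈ 2.3979. Poles: s = -0.5 ± 2.3979j.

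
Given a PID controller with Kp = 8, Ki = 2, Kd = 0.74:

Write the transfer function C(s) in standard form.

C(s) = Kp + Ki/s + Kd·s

Substituting values: C(s) = 8 + 2/s + 0.74s = (0.74s² + 8s + 2)/s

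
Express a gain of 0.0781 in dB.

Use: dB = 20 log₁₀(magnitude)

dB = 20 log₁₀(0.0781) = -22.1 dB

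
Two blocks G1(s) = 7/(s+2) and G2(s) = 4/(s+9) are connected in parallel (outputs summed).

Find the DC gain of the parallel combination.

Parallel: G_eq = G1 + G2. DC gain = G1(0) + G2(0) = 7/2 + 4/9 = 3.5 + 0.4444 = 3.9444.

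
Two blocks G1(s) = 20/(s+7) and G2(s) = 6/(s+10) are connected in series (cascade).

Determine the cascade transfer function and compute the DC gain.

Series: multiply transfer functions. G_eq = 20/(s+7) × 6/(s+10) = 120/((s+7)(s+10)). DC gain = 120/(7×10) = 1.7143.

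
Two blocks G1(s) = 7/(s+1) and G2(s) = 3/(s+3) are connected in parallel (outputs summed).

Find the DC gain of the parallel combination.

Parallel: G_eq = G1 + G2. DC gain = G1(0) + G2(0) = 7/1 + 3/3 = 7 + 1 = 8.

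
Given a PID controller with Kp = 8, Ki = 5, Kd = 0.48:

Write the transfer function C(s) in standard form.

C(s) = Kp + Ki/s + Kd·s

Substituting values: C(s) = 8 + 5/s + 0.48s = (0.48s² + 8s + 5)/s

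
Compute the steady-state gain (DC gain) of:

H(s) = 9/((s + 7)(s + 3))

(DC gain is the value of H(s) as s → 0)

DC gain = H(0) = 9/(7 × 3) = 9/21 = 0.4286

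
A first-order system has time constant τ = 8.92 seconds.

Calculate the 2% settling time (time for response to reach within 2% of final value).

For first-order system, 2% settling time ≈ 4τ = 4 × 8.92 = 35.68 s.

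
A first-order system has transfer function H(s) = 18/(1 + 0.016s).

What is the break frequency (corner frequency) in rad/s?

Corner frequency = 1/τ = 1/0.016 = 62.5 rad/s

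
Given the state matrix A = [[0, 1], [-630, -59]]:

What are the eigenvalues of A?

det(A - λI) = λ² - (-59)λ + 630 = (λ - (-14))(λ - (-45)). Eigenvalues: -14, -45.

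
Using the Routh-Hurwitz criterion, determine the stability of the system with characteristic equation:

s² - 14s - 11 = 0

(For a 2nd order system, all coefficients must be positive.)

Coefficients: 1, -14, -11. b=-14, c=-11 not positive, so system is unstable.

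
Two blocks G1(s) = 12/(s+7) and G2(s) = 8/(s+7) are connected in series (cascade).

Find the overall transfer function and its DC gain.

Series: multiply transfer functions. G_eq = 12/(s+7) × 8/(s+7) = 96/((s+7)(s+7)). DC gain = 96/(7×7) = 1.9592.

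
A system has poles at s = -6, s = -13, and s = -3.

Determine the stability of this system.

All poles are in the left half-plane. System is stable.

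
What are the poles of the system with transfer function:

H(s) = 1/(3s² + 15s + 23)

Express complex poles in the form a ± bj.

Discriminant = 15² - 4×3×23 = 225 - 276 = -51 < 0, so the poles are a complex conjugate pair s = (-15 ± j√51)/(2×3). Real part = -15/(2×3) = -15/6 = -2.5; imaginary part = ±√51/(2×3) ≈ 1.1902. Poles: s = -2.5 ± 1.1902j.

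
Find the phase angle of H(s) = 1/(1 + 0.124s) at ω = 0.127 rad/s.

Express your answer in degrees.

Phase = -arctan(ωτ) = -arctan(0.127 × 0.124) = -0.9°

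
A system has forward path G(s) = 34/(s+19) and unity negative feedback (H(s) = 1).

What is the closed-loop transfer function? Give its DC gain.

T(s) = G/(1+GH) = [34/(s+19)] / [1 + 34/(s+19)] = 34/(s+19+34) = 34/(s+53). DC gain = 34/53 = 0.6415.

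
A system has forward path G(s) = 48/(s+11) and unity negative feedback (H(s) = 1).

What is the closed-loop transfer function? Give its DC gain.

T(s) = G/(1+GH) = [48/(s+11)] / [1 + 48/(s+11)] = 48/(s+11+48) = 48/(s+59). DC gain = 48/59 = 0.8136.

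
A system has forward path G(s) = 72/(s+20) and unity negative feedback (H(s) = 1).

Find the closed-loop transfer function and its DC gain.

T(s) = G/(1+GH) = [72/(s+20)] / [1 + 72/(s+20)] = 72/(s+20+72) = 72/(s+92). DC gain = 72/92 = 0.7826.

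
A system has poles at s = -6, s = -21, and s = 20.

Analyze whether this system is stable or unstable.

Pole(s) at s = 20 are not in the left half-plane. System is unstable.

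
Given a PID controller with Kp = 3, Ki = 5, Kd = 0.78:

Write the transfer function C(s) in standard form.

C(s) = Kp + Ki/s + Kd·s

Substituting values: C(s) = 3 + 5/s + 0.78s = (0.78s² + 3s + 5)/s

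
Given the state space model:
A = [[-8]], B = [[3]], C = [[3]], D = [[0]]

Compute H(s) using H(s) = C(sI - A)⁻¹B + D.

(sI - A)⁻¹ = 1/(s + 8). H(s) = 3 × 3/(s + 8) + 0 = 9/(s + 8).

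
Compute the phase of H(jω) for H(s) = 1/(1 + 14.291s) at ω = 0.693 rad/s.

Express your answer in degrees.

Phase = -arctan(ωτ) = -arctan(0.693 × 14.291) = -84.2°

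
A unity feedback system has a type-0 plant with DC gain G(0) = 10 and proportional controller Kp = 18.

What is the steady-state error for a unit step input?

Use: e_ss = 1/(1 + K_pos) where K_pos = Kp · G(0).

K_pos = Kp · G(0) = 18 × 10 = 180. e_ss = 1/(1 + 180) = 0.0055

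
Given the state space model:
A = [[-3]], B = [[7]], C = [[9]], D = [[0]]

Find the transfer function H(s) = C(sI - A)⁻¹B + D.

(sI - A)⁻¹ = 1/(s + 3). H(s) = 9 × 7/(s + 3) + 0 = 63/(s + 3).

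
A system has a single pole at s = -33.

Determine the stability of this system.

Pole at s = -33 is in the left half-plane. Stable.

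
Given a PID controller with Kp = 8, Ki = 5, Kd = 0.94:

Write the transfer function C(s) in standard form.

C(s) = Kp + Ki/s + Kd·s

Substituting values: C(s) = 8 + 5/s + 0.94s = (0.94s² + 8s + 5)/s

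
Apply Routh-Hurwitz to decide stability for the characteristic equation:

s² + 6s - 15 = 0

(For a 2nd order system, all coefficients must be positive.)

Coefficients: 1, 6, -15. c=-15 not positive, so system is unstable.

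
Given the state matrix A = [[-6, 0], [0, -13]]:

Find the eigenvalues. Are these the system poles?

For diagonal matrix, eigenvalues are diagonal entries: λ₁ = -6, λ₂ = -13. Eigenvalues of A = system poles.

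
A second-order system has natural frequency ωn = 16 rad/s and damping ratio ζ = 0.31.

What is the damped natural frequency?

ωd = ωn√(1 - ζ²) = 16√(1 - 0.31²) = 15.21 rad/s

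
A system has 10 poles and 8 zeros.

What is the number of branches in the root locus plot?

Root locus has n branches where n = number of poles = 10.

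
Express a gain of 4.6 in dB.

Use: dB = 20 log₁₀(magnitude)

dB = 20 log₁₀(4.6) = 13.3 dB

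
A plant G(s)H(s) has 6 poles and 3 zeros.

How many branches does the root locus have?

Root locus has n branches where n = number of poles = 6.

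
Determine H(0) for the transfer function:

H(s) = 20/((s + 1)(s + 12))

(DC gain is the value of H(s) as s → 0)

DC gain = H(0) = 20/(1 × 12) = 20/12 = 1.6667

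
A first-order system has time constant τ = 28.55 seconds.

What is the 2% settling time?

For first-order system, 2% settling time ≈ 4τ = 4 × 28.55 = 114.2 s.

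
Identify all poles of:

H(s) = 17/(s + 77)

Pole is where denominator = 0: s + 77 = 0, so s = -77.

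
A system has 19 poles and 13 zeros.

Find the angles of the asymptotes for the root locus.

n - m = 19 - 13 = 6. Angles: θk = (2k + 1)·180°/6 = 30°, 90°, 150°, 210°, 270°, 330°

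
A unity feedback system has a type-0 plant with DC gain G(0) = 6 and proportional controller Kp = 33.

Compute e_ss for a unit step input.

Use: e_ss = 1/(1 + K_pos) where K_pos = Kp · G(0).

K_pos = Kp · G(0) = 33 × 6 = 198. e_ss = 1/(1 + 198) = 0.0050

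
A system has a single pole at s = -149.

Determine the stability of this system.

Pole at s = -149 is in the left half-plane. Stable.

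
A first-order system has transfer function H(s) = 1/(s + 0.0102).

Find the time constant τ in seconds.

For H(s) = 1/(s + 1/τ), the pole is at -1/τ = -0.0102, so τ = 1/0.0102 = 98.04 s.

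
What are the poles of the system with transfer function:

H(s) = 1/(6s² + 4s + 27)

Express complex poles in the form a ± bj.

Discriminant = 4² - 4×6×27 = 16 - 648 = -632 < 0, so the poles are a complex conjugate pair s = (-4 ± j√632)/(2×6). Real part = -4/(2×6) = -4/12 ≈ -0.3333; imaginary part = ±√632/(2×6) ≈ 2.0950. Poles: s = -0.3333 ± 2.0950j.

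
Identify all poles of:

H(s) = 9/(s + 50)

Pole is where denominator = 0: s + 50 = 0, so s = -50.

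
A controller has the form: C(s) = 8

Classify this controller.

This is a Proportional (P) controller.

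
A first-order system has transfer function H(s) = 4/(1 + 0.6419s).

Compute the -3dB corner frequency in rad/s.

Corner frequency = 1/τ = 1/0.6419 = 1.558 rad/s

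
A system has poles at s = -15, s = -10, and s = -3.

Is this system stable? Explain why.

All poles are in the left half-plane. System is stable.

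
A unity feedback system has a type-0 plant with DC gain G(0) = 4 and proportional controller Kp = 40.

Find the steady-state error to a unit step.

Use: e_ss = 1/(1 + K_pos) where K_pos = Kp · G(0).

K_pos = Kp · G(0) = 40 × 4 = 160. e_ss = 1/(1 + 160) = 0.0062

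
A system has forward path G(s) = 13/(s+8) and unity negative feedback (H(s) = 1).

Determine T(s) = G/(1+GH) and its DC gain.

T(s) = G/(1+GH) = [13/(s+8)] / [1 + 13/(s+8)] = 13/(s+8+13) = 13/(s+21). DC gain = 13/21 = 0.6190.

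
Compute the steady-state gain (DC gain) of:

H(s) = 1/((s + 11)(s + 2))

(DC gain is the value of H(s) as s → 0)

DC gain = H(0) = 1/(11 × 2) = 1/22 = 0.0455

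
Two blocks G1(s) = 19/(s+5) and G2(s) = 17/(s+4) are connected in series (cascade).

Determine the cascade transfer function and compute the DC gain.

Series: multiply transfer functions. G_eq = 19/(s+5) × 17/(s+4) = 323/((s+5)(s+4)). DC gain = 323/(5×4) = 16.15.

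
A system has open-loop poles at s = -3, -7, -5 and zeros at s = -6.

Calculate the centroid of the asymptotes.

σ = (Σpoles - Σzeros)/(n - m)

σ = (Σpoles - Σzeros)/(n - m) = (-15 - (-6))/(3 - 1) = -9/2 = -4.5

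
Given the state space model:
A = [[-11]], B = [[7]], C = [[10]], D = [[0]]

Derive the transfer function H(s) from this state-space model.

(sI - A)⁻¹ = 1/(s + 11). H(s) = 10 × 7/(s + 11) + 0 = 70/(s + 11).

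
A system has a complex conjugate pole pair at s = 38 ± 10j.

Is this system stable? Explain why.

Real part of poles is 38 (> 0, right half-plane). Unstable.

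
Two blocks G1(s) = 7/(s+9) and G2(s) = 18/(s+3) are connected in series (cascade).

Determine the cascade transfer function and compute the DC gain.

Series: multiply transfer functions. G_eq = 7/(s+9) × 18/(s+3) = 126/((s+9)(s+3)). DC gain = 126/(9×3) = 4.6667.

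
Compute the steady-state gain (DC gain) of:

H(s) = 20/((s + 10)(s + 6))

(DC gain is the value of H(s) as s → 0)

DC gain = H(0) = 20/(10 × 6) = 20/60 = 0.3333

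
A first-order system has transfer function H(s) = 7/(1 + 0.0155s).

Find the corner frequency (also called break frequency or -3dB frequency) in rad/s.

Corner frequency = 1/τ = 1/0.0155 = 64.516 rad/s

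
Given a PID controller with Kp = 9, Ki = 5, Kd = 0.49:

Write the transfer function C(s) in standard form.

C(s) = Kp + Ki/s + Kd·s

Substituting values: C(s) = 9 + 5/s + 0.49s = (0.49s² + 9s + 5)/s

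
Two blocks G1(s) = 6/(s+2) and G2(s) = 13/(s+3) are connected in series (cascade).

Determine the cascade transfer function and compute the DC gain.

Series: multiply transfer functions. G_eq = 6/(s+2) × 13/(s+3) = 78/((s+2)(s+3)). DC gain = 78/(2×3) = 13.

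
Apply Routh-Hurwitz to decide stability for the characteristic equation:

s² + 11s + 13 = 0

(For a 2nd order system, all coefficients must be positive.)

Coefficients: 1, 11, 13. All positive, so system is stable.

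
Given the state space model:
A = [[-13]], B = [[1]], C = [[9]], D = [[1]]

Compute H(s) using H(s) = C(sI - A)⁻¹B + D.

(sI - A)⁻¹ = 1/(s + 13). H(s) = 9×1/(s + 13) + 1 = (s + 22)/(s + 13).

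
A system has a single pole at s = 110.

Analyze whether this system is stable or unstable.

Pole at s = 110 is in the right half-plane. Unstable.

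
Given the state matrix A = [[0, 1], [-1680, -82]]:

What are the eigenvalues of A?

det(A - λI) = λ² - (-82)λ + 1680 = (λ - (-42))(λ - (-40)). Eigenvalues: -42, -40.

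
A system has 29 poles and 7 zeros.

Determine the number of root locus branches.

Root locus has n branches where n = number of poles = 29.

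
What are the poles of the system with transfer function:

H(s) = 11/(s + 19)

Pole is where denominator = 0: s + 19 = 0, so s = -19.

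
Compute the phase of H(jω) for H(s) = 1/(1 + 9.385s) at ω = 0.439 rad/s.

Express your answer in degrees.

Phase = -arctan(ωτ) = -arctan(0.439 × 9.385) = -76.4°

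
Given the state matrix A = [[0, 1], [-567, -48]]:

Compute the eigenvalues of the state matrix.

det(A - λI) = λ² - (-48)λ + 567 = (λ - (-27))(λ - (-21)). Eigenvalues: -27, -21.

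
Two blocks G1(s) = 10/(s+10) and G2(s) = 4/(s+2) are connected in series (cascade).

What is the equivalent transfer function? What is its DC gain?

Series: multiply transfer functions. G_eq = 10/(s+10) × 4/(s+2) = 40/((s+10)(s+2)). DC gain = 40/(10×2) = 2.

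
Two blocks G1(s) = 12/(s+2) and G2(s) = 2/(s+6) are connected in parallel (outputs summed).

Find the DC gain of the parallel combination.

Parallel: G_eq = G1 + G2. DC gain = G1(0) + G2(0) = 12/2 + 2/6 = 6 + 0.3333 = 6.3333.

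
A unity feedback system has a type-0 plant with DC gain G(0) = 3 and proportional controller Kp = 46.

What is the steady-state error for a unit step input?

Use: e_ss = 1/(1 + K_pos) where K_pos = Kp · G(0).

K_pos = Kp · G(0) = 46 × 3 = 138. e_ss = 1/(1 + 138) = 0.0072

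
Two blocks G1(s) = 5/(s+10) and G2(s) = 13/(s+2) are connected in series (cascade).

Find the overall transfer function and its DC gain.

Series: multiply transfer functions. G_eq = 5/(s+10) × 13/(s+2) = 65/((s+10)(s+2)). DC gain = 65/(10×2) = 3.25.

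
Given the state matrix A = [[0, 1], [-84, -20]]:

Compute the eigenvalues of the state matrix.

det(A - λI) = λ² - (-20)λ + 84 = (λ - (-14))(λ - (-6)). Eigenvalues: -14, -6.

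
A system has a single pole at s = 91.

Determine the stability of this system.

Pole at s = 91 is in the right half-plane. Unstable.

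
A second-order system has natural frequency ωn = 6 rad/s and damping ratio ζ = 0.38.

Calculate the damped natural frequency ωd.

ωd = ωn√(1 - ζ²) = 6√(1 - 0.38²) = 5.55 rad/s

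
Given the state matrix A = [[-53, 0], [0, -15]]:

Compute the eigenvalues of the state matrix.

For diagonal matrix, eigenvalues are diagonal entries: λ₁ = -53, λ₂ = -15.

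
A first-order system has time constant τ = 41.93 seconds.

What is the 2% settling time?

For first-order system, 2% settling time ≈ 4τ = 4 × 41.93 = 167.72 s.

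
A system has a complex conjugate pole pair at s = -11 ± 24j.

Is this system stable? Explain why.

Real part of poles is -11 (< 0, left half-plane). Stable.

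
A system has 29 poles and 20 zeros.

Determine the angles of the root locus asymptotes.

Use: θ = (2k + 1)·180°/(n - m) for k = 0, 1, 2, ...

n - m = 29 - 20 = 9. Angles: θk = (2k + 1)·180°/9 = 20°, 60°, 100°, 140°, 180°, 220°, 260°, 300°, 340°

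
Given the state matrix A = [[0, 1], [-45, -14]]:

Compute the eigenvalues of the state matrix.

det(A - λI) = λ² - (-14)λ + 45 = (λ - (-9))(λ - (-5)). Eigenvalues: -9, -5.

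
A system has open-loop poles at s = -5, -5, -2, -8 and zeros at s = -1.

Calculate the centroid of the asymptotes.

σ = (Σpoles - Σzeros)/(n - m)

σ = (Σpoles - Σzeros)/(n - m) = (-20 - (-1))/(4 - 1) = -19/3 = -6.33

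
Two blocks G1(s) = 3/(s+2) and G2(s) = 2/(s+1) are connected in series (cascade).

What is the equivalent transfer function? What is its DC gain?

Series: multiply transfer functions. G_eq = 3/(s+2) × 2/(s+1) = 6/((s+2)(s+1)). DC gain = 6/(2×1) = 3.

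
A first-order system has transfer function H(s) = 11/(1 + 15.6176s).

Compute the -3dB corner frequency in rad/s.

Corner frequency = 1/τ = 1/15.6176 = 0.064 rad/s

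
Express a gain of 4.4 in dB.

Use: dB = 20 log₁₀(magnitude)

dB = 20 log₁₀(4.4) = 12.9 dB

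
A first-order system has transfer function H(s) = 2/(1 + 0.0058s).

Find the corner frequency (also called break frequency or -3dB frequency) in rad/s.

Corner frequency = 1/τ = 1/0.0058 = 172.414 rad/s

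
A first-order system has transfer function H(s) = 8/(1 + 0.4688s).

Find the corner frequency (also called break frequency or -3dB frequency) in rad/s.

Corner frequency = 1/τ = 1/0.4688 = 2.133 rad/s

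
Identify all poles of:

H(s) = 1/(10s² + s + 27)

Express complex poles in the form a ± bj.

Discriminant = 1² - 4×10×27 = 1 - 1080 = -1079 < 0, so the poles are a complex conjugate pair s = (-1 ± j√1079)/(2×10). Real part = -1/(2×10) = -1/20 = -0.05; imaginary part = ±√1079/(2×10) ≈ 1.6424. Poles: s = -0.05 ± 1.6424j.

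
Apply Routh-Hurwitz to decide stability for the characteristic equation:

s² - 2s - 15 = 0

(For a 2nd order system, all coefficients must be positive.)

Coefficients: 1, -2, -15. b=-2, c=-15 not positive, so system is unstable.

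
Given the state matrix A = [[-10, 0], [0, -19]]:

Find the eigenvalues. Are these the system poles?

For diagonal matrix, eigenvalues are diagonal entries: λ₁ = -10, λ₂ = -19. Eigenvalues of A = system poles.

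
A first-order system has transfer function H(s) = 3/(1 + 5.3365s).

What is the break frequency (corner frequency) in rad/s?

Corner frequency = 1/τ = 1/5.3365 = 0.187 rad/s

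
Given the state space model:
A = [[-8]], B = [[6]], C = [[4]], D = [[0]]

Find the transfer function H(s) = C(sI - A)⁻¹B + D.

(sI - A)⁻¹ = 1/(s + 8). H(s) = 4 × 6/(s + 8) + 0 = 24/(s + 8).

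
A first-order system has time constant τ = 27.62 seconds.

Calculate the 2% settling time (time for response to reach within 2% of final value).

For first-order system, 2% settling time ≈ 4τ = 4 × 27.62 = 110.48 s.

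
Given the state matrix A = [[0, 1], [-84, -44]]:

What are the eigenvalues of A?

det(A - λI) = λ² - (-44)λ + 84 = (λ - (-2))(λ - (-42)). Eigenvalues: -2, -42.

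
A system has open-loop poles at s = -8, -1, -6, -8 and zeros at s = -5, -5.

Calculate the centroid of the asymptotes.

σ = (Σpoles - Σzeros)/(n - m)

σ = (Σpoles - Σzeros)/(n - m) = (-23 - (-10))/(4 - 2) = -13/2 = -6.5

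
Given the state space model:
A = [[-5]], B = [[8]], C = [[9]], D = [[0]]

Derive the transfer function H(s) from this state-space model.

(sI - A)⁻¹ = 1/(s + 5). H(s) = 9 × 8/(s + 5) + 0 = 72/(s + 5).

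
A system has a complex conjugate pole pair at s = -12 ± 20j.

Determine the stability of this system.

Real part of poles is -12 (< 0, left half-plane). Stable.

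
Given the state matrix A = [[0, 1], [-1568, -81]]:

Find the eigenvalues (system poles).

det(A - λI) = λ² - (-81)λ + 1568 = (λ - (-32))(λ - (-49)). Eigenvalues: -32, -49.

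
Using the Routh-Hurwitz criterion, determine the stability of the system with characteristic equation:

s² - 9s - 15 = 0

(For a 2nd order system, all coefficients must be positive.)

Coefficients: 1, -9, -15. b=-9, c=-15 not positive, so system is unstable.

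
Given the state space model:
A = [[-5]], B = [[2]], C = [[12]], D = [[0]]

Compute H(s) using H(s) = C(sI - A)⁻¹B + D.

(sI - A)⁻¹ = 1/(s + 5). H(s) = 12 × 2/(s + 5) + 0 = 24/(s + 5).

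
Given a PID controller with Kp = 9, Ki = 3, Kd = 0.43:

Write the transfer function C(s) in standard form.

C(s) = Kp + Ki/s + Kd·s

Substituting values: C(s) = 9 + 3/s + 0.43s = (0.43s² + 9s + 3)/s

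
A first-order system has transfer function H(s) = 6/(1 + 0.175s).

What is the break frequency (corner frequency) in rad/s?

Corner frequency = 1/τ = 1/0.175 = 5.714 rad/s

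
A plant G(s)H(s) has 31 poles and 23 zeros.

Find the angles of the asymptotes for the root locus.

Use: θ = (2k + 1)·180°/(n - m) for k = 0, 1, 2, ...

n - m = 31 - 23 = 8. Angles: θk = (2k + 1)·180°/8 = 22.5°, 67.5°, 112.5°, 157.5°, 202.5°, 247.5°, 292.5°, 337.5°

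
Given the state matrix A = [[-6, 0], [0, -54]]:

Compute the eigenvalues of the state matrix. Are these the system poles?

For diagonal matrix, eigenvalues are diagonal entries: λ₁ = -6, λ₂ = -54. Eigenvalues of A = system poles.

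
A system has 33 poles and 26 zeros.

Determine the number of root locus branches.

Root locus has n branches where n = number of poles = 33.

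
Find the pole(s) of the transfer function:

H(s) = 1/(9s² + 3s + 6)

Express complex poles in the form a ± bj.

Discriminant = 3² - 4×9×6 = 9 - 216 = -207 < 0, so the poles are a complex conjugate pair s = (-3 ± j√207)/(2×9). Real part = -3/(2×9) = -3/18 ≈ -0.1667; imaginary part = ±√207/(2×9) ≈ 0.7993. Poles: s = -0.1667 ± 0.7993j.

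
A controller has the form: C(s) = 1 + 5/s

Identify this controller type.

This is a Proportional-Integral (PI) controller.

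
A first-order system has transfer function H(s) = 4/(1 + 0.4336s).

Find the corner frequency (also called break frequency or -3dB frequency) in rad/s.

Corner frequency = 1/τ = 1/0.4336 = 2.306 rad/s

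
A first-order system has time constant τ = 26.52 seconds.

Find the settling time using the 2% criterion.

For first-order system, 2% settling time ≈ 4τ = 4 × 26.52 = 106.08 s.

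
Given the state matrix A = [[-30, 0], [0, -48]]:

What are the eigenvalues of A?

For diagonal matrix, eigenvalues are diagonal entries: λ₁ = -30, λ₂ = -48.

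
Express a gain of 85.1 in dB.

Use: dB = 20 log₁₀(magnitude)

dB = 20 log₁₀(85.1) = 38.6 dB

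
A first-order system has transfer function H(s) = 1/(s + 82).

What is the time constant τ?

For H(s) = 1/(s + 1/τ), the pole is at -1/τ = -82, so τ = 1/82 = 0.0122 s.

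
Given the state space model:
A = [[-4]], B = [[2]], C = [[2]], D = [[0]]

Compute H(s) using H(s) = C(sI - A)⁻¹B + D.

(sI - A)⁻¹ = 1/(s + 4). H(s) = 2 × 2/(s + 4) + 0 = 4/(s + 4).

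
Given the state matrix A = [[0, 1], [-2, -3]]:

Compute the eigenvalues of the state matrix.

det(A - λI) = λ² - (-3)λ + 2 = (λ - (-1))(λ - (-2)). Eigenvalues: -1, -2.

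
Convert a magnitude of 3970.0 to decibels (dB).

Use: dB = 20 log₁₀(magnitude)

dB = 20 log₁₀(3970.0) = 72.0 dB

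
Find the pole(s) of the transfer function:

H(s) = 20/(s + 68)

Pole is where denominator = 0: s + 68 = 0, so s = -68.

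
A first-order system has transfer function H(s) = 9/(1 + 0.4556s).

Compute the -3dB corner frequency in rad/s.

Corner frequency = 1/τ = 1/0.4556 = 2.195 rad/s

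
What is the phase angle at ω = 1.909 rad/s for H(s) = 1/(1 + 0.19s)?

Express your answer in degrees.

Phase = -arctan(ωτ) = -arctan(1.909 × 0.19) = -19.9°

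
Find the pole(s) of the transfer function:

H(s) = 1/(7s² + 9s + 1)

Discriminant = 9² - 4×7×1 = 81 - 28 = 53 > 0, so two distinct real poles. Using quadratic formula: s = (-9 ± √53)/(2×7) = (-9 ± √53)/14, with √53 ≈ 7.2801. s₁ ≈ -0.1228, s₂ ≈ -1.1629. Poles: s₁ = -0.1228, s₂ = -1.1629.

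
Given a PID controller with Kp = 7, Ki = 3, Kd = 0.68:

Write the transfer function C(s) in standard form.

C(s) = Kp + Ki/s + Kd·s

Substituting values: C(s) = 7 + 3/s + 0.68s = (0.68s² + 7s + 3)/s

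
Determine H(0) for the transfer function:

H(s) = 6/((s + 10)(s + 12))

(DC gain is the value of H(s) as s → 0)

DC gain = H(0) = 6/(10 × 12) = 6/120 = 0.05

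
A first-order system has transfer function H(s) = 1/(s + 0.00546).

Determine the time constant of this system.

For H(s) = 1/(s + 1/τ), the pole is at -1/τ = -0.00546, so τ = 1/0.00546 = 183.2 s.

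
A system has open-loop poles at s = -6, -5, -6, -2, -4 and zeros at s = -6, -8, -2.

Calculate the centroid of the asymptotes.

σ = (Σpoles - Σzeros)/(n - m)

σ = (Σpoles - Σzeros)/(n - m) = (-23 - (-16))/(5 - 3) = -7/2 = -3.5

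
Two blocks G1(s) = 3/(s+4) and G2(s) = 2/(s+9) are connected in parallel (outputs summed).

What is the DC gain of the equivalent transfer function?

Parallel: G_eq = G1 + G2. DC gain = G1(0) + G2(0) = 3/4 + 2/9 = 0.75 + 0.2222 = 0.9722.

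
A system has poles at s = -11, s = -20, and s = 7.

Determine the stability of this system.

Pole(s) at s = 7 are not in the left half-plane. System is unstable.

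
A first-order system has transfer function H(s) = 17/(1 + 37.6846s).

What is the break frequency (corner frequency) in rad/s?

Corner frequency = 1/τ = 1/37.6846 = 0.027 rad/s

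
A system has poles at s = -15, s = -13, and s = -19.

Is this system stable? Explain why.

All poles are in the left half-plane. System is stable.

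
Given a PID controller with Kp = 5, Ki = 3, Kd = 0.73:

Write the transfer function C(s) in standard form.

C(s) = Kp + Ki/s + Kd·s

Substituting values: C(s) = 5 + 3/s + 0.73s = (0.73s² + 5s + 3)/s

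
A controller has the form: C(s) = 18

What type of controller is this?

This is a Proportional (P) controller.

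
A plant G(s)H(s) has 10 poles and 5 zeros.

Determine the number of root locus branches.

Root locus has n branches where n = number of poles = 10.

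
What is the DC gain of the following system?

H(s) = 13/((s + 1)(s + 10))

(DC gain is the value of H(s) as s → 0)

DC gain = H(0) = 13/(1 × 10) = 13/10 = 1.3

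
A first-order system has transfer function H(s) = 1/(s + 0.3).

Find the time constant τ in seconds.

For H(s) = 1/(s + 1/τ), the pole is at -1/τ = -0.3, so τ = 1/0.3 = 3.3333 s.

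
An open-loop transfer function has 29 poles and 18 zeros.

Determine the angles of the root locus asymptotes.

n - m = 29 - 18 = 11. Angles: θk = (2k + 1)·180°/11 = 16.36°, 49.09°, 81.82°, 114.55°, 147.27°, 180°, 212.73°, 245.45°, 278.18°, 310.91°, 343.64°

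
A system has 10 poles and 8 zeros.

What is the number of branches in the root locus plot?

Root locus has n branches where n = number of poles = 10.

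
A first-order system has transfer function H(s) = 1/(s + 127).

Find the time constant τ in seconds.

For H(s) = 1/(s + 1/τ), the pole is at -1/τ = -127, so τ = 1/127 = 0.0079 s.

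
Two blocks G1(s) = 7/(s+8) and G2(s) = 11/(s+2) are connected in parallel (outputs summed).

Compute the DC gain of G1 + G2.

Parallel: G_eq = G1 + G2. DC gain = G1(0) + G2(0) = 7/8 + 11/2 = 0.875 + 5.5 = 6.375.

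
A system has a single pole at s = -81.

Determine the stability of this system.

Pole at s = -81 is in the left half-plane. Stable.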